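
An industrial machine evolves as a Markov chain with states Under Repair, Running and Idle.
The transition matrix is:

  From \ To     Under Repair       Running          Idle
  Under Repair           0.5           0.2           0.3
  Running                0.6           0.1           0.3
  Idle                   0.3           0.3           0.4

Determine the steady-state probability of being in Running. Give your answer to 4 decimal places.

Let the stationary distribution be π with π = πP and π_1 + π_2 + π_3 = 1.
π_1 = 0.5·π_1 + 0.6·π_2 + 0.3·π_3
π_2 = 0.2·π_1 + 0.1·π_2 + 0.3·π_3
Solving with the normalization constraint gives π = (0.4545, 0.2121, 0.3333).
So the stationary probability of Running is 0.2121.

0.2121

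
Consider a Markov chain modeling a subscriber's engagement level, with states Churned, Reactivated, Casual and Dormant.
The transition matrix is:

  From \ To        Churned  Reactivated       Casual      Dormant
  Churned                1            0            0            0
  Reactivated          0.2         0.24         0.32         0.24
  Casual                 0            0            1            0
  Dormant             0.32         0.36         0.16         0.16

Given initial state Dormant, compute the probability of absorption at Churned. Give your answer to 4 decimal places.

0.5710

Let h(s) be the probability of absorption at Churned starting from transient state s. Then h(Churned) = 1 and h(Casual) = 0. By first-step analysis:
h(Reactivated) = 0.2·1 + 0.24·h(Reactivated) + 0.32·0 + 0.24·h(Dormant)
h(Dormant) = 0.32·1 + 0.36·h(Reactivated) + 0.16·0 + 0.16·h(Dormant)
Solving: h(Reactivated) = 0.4435, h(Dormant) = 0.5710.
Starting from Dormant, the probability is 0.5710.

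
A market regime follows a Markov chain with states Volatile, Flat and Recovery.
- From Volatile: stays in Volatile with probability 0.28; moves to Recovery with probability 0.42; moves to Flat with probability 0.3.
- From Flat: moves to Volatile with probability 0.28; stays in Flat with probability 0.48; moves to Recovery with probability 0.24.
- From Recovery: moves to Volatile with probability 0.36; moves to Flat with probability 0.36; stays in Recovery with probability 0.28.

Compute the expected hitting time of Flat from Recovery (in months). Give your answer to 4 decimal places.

Let t(s) be the expected number of months to first reach Flat from state s, with t(Flat) = 0. Conditioning on the first month:
t(Volatile) = 1 + 0.28·t(Volatile) + 0.42·t(Recovery)
t(Recovery) = 1 + 0.36·t(Volatile) + 0.28·t(Recovery)
Solving: t(Volatile) = 3.1046, t(Recovery) = 2.9412.
Expected months from Recovery to Flat: 2.9412.

2.9412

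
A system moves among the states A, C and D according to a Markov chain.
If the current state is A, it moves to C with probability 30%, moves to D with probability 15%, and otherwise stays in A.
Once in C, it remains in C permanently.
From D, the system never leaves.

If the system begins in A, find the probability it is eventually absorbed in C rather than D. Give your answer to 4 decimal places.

0.6667

Let h(s) be the probability of absorption at C starting from transient state s. Then h(C) = 1 and h(D) = 0. By first-step analysis:
h(A) = 0.55·h(A) + 0.3·1 + 0.15·0
Solving: h(A) = 0.6667.
Starting from A, the probability is 0.6667.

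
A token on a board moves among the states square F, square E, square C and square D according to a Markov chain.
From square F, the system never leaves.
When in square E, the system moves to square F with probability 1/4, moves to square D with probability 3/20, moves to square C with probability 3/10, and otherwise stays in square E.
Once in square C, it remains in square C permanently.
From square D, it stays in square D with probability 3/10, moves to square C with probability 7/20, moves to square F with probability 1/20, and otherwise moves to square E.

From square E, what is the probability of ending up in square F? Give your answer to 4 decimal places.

0.4101

Let h(s) be the probability of absorption at square F starting from transient state s. Then h(square F) = 1 and h(square C) = 0. By first-step analysis:
h(square E) = 0.25·1 + 0.3·h(square E) + 0.3·0 + 0.15·h(square D)
h(square D) = 0.05·1 + 0.3·h(square E) + 0.35·0 + 0.3·h(square D)
Solving: h(square E) = 0.4101, h(square D) = 0.2472.
Starting from square E, the probability is 0.4101.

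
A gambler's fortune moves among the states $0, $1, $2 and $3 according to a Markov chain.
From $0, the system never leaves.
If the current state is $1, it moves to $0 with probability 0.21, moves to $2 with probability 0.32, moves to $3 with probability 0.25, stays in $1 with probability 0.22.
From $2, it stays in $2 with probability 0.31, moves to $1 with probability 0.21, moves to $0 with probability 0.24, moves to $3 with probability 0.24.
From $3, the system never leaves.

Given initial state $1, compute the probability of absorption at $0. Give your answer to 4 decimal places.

Let h(s) be the probability of absorption at $0 starting from transient state s. Then h($0) = 1 and h($3) = 0. By first-step analysis:
h($1) = 0.21·1 + 0.22·h($1) + 0.32·h($2) + 0.25·0
h($2) = 0.24·1 + 0.21·h($1) + 0.31·h($2) + 0.24·0
Solving: h($1) = 0.4707, h($2) = 0.4911.
Starting from $1, the probability is 0.4707.

0.4707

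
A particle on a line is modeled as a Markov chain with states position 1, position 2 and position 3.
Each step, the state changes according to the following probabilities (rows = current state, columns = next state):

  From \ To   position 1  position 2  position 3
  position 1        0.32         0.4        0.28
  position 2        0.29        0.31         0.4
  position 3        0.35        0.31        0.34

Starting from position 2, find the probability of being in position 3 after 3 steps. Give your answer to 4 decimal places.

0.3408

Propagate the distribution vector 3 steps from position 2.
After 0 steps: (0.0000, 1.0000, 0.0000)
After 1 step: (0.2900, 0.3100, 0.4000)
After 2 steps: (0.3227, 0.3361, 0.3412)
After 3 steps: (0.3202, 0.3390, 0.3408)
P(in position 3 after 3 steps) = 0.3408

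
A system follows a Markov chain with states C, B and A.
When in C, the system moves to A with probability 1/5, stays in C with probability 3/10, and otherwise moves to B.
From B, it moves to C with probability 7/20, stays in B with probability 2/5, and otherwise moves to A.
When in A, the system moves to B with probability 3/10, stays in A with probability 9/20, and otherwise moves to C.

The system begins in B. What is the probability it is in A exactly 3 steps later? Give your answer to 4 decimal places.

Propagate the distribution vector 3 steps from B.
After 0 steps: (0.0000, 1.0000, 0.0000)
After 1 step: (0.3500, 0.4000, 0.2500)
After 2 steps: (0.3075, 0.4100, 0.2825)
After 3 steps: (0.3064, 0.4025, 0.2911)
P(in A after 3 steps) = 0.2911

0.2911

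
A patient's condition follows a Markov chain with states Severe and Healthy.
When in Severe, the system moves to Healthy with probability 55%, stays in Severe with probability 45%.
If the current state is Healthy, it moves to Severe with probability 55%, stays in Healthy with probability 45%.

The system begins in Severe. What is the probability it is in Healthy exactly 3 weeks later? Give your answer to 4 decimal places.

Propagate the distribution vector 3 weeks from Severe.
After 0 weeks: (1.0000, 0.0000)
After 1 week: (0.4500, 0.5500)
After 2 weeks: (0.5050, 0.4950)
After 3 weeks: (0.4995, 0.5005)
P(in Healthy after 3 weeks) = 0.5005

0.5005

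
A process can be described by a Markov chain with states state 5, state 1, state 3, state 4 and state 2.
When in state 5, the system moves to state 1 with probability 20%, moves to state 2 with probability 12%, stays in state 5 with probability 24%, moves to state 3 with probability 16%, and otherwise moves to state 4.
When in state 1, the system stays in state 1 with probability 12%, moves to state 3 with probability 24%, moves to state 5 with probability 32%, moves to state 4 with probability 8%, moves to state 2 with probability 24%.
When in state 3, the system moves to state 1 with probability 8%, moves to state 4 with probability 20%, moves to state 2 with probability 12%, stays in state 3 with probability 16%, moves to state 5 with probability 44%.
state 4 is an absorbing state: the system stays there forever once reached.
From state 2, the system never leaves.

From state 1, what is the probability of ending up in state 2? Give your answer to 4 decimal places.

0.5151

Let h(s) be the probability of absorption at state 2 starting from transient state s. Then h(state 2) = 1 and h(state 4) = 0. By first-step analysis:
h(state 5) = 0.24·h(state 5) + 0.2·h(state 1) + 0.16·h(state 3) + 0.28·0 + 0.12·1
h(state 1) = 0.32·h(state 5) + 0.12·h(state 1) + 0.24·h(state 3) + 0.08·0 + 0.24·1
h(state 3) = 0.44·h(state 5) + 0.08·h(state 1) + 0.16·h(state 3) + 0.2·0 + 0.12·1
Solving: h(state 5) = 0.3752, h(state 1) = 0.5151, h(state 3) = 0.3885.
Starting from state 1, the probability is 0.5151.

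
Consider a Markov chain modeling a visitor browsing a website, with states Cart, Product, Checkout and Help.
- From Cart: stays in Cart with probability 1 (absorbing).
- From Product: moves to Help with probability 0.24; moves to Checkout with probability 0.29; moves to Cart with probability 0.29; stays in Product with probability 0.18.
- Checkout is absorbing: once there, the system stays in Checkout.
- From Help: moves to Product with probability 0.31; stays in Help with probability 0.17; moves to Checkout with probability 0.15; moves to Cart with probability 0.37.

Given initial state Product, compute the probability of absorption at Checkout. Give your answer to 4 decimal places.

Let h(s) be the probability of absorption at Checkout starting from transient state s. Then h(Checkout) = 1 and h(Cart) = 0. By first-step analysis:
h(Product) = 0.29·0 + 0.18·h(Product) + 0.29·1 + 0.24·h(Help)
h(Help) = 0.37·0 + 0.31·h(Product) + 0.15·1 + 0.17·h(Help)
Solving: h(Product) = 0.4565, h(Help) = 0.3512.
Starting from Product, the probability is 0.4565.

0.4565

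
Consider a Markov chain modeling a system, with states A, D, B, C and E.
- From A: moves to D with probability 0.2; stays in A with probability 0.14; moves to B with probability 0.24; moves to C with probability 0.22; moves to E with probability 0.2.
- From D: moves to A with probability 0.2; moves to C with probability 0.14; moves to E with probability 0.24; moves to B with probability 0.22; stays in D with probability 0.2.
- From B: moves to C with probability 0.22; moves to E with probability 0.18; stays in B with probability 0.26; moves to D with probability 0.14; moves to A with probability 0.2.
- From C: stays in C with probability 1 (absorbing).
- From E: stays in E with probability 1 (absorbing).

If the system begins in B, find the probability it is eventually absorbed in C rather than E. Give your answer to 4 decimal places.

0.5171

Let h(s) be the probability of absorption at C starting from transient state s. Then h(C) = 1 and h(E) = 0. By first-step analysis:
h(A) = 0.14·h(A) + 0.2·h(D) + 0.24·h(B) + 0.22·1 + 0.2·0
h(D) = 0.2·h(A) + 0.2·h(D) + 0.22·h(B) + 0.14·1 + 0.24·0
h(B) = 0.2·h(A) + 0.14·h(D) + 0.26·h(B) + 0.22·1 + 0.18·0
Solving: h(A) = 0.5031, h(D) = 0.4430, h(B) = 0.5171.
Starting from B, the probability is 0.5171.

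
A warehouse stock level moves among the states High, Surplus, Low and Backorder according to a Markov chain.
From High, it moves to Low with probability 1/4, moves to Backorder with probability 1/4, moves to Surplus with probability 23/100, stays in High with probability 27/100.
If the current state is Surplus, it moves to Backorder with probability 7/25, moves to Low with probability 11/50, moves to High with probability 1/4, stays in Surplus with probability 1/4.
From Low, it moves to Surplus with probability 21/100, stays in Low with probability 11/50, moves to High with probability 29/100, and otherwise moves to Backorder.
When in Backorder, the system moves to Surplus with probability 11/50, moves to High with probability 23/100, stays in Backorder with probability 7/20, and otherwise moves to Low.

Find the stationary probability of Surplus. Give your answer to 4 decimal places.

0.2272

Let the stationary distribution be π with π = πP and π_1 + π_2 + π_3 + π_4 = 1.
π_1 = 0.27·π_1 + 0.25·π_2 + 0.29·π_3 + 0.23·π_4
π_2 = 0.23·π_1 + 0.25·π_2 + 0.21·π_3 + 0.22·π_4
π_3 = 0.25·π_1 + 0.22·π_2 + 0.22·π_3 + 0.2·π_4
Solving with the normalization constraint gives π = (0.2582, 0.2272, 0.2219, 0.2927).
So the stationary probability of Surplus is 0.2272.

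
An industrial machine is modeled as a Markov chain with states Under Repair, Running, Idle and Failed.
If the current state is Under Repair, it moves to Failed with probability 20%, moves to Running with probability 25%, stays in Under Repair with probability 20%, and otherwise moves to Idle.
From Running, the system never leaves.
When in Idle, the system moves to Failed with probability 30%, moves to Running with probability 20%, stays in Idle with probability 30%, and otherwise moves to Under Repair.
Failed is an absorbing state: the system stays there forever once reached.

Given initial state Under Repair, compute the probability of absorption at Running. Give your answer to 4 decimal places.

Let h(s) be the probability of absorption at Running starting from transient state s. Then h(Running) = 1 and h(Failed) = 0. By first-step analysis:
h(Under Repair) = 0.2·h(Under Repair) + 0.25·1 + 0.35·h(Idle) + 0.2·0
h(Idle) = 0.2·h(Under Repair) + 0.2·1 + 0.3·h(Idle) + 0.3·0
Solving: h(Under Repair) = 0.5000, h(Idle) = 0.4286.
Starting from Under Repair, the probability is 0.5000.

0.5000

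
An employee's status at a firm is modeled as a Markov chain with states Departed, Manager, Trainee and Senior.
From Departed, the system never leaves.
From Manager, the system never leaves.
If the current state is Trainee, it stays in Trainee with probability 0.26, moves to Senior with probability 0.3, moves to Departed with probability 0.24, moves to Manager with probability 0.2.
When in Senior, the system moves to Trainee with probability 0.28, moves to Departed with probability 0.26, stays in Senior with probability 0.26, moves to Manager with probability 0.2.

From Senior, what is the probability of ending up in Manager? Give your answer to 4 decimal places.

Let h(s) be the probability of absorption at Manager starting from transient state s. Then h(Manager) = 1 and h(Departed) = 0. By first-step analysis:
h(Trainee) = 0.24·0 + 0.2·1 + 0.26·h(Trainee) + 0.3·h(Senior)
h(Senior) = 0.26·0 + 0.2·1 + 0.28·h(Trainee) + 0.26·h(Senior)
Solving: h(Trainee) = 0.4487, h(Senior) = 0.4400.
Starting from Senior, the probability is 0.4400.

0.4400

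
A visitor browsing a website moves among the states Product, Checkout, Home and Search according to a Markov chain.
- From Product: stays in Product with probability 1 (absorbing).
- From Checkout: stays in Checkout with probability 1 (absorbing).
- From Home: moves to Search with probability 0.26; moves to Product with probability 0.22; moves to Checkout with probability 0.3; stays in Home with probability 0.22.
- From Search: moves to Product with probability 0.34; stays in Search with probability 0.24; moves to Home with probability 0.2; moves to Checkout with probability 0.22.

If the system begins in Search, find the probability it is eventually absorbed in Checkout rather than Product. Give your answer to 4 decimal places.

0.4283

Let h(s) be the probability of absorption at Checkout starting from transient state s. Then h(Checkout) = 1 and h(Product) = 0. By first-step analysis:
h(Home) = 0.22·0 + 0.3·1 + 0.22·h(Home) + 0.26·h(Search)
h(Search) = 0.34·0 + 0.22·1 + 0.2·h(Home) + 0.24·h(Search)
Solving: h(Home) = 0.5274, h(Search) = 0.4283.
Starting from Search, the probability is 0.4283.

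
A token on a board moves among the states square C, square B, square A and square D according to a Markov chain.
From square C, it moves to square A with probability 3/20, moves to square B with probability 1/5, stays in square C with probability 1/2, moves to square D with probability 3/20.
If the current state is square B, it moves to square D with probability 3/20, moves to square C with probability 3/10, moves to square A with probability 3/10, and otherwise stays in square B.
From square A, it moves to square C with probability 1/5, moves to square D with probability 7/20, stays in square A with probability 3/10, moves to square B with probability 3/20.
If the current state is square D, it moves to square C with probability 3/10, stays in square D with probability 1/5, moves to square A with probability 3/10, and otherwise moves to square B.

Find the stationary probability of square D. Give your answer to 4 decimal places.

0.2102

Let the stationary distribution be π with π = πP and π_1 + π_2 + π_3 + π_4 = 1.
π_1 = 0.5·π_1 + 0.3·π_2 + 0.2·π_3 + 0.3·π_4
π_2 = 0.2·π_1 + 0.25·π_2 + 0.15·π_3 + 0.2·π_4
π_3 = 0.15·π_1 + 0.3·π_2 + 0.3·π_3 + 0.3·π_4
Solving with the normalization constraint gives π = (0.3439, 0.1975, 0.2484, 0.2102).
So the stationary probability of square D is 0.2102.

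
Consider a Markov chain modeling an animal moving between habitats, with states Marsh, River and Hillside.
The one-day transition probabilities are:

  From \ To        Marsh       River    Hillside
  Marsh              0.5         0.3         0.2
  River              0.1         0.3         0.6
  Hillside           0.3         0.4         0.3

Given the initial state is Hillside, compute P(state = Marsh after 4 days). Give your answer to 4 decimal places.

0.2902

Propagate the distribution vector 4 days from Hillside.
After 0 days: (0.0000, 0.0000, 1.0000)
After 1 day: (0.3000, 0.4000, 0.3000)
After 2 days: (0.2800, 0.3300, 0.3900)
After 3 days: (0.2900, 0.3390, 0.3710)
After 4 days: (0.2902, 0.3371, 0.3727)
P(in Marsh after 4 days) = 0.2902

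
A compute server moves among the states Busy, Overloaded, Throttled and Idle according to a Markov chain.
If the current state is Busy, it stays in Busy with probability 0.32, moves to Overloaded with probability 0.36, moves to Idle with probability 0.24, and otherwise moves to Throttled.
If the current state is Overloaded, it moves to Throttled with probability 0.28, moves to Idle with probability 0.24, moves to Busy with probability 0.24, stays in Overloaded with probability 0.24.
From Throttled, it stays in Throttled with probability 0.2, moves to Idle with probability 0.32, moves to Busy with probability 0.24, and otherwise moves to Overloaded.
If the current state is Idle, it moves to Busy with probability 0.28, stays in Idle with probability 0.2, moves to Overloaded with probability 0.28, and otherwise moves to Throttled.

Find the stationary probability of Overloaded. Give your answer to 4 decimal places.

0.2824

Let the stationary distribution be π with π = πP and π_1 + π_2 + π_3 + π_4 = 1.
π_1 = 0.32·π_1 + 0.24·π_2 + 0.24·π_3 + 0.28·π_4
π_2 = 0.36·π_1 + 0.24·π_2 + 0.24·π_3 + 0.28·π_4
π_3 = 0.08·π_1 + 0.28·π_2 + 0.2·π_3 + 0.24·π_4
Solving with the normalization constraint gives π = (0.2716, 0.2824, 0.1999, 0.2461).
So the stationary probability of Overloaded is 0.2824.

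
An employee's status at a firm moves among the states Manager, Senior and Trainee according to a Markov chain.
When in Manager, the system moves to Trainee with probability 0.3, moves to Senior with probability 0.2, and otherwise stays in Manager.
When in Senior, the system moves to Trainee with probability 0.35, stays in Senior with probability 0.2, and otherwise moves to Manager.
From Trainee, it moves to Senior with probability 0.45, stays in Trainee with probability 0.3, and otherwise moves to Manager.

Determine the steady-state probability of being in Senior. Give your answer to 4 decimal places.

Let the stationary distribution be π with π = πP and π_1 + π_2 + π_3 = 1.
π_1 = 0.5·π_1 + 0.45·π_2 + 0.25·π_3
π_2 = 0.2·π_1 + 0.2·π_2 + 0.45·π_3
Solving with the normalization constraint gives π = (0.4076, 0.2785, 0.3139).
So the stationary probability of Senior is 0.2785.

0.2785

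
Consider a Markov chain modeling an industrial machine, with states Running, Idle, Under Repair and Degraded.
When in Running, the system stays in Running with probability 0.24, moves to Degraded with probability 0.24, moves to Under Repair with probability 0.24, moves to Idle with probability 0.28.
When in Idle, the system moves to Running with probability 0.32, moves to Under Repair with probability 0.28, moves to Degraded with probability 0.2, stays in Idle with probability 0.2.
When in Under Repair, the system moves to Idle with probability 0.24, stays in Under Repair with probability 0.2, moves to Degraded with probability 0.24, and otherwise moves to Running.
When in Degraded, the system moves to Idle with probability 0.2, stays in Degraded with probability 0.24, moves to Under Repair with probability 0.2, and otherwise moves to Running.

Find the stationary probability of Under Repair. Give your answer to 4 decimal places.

Let the stationary distribution be π with π = πP and π_1 + π_2 + π_3 + π_4 = 1.
π_1 = 0.24·π_1 + 0.32·π_2 + 0.32·π_3 + 0.36·π_4
π_2 = 0.28·π_1 + 0.2·π_2 + 0.24·π_3 + 0.2·π_4
π_3 = 0.24·π_1 + 0.28·π_2 + 0.2·π_3 + 0.2·π_4
Solving with the normalization constraint gives π = (0.3048, 0.2336, 0.2309, 0.2307).
So the stationary probability of Under Repair is 0.2309.

0.2309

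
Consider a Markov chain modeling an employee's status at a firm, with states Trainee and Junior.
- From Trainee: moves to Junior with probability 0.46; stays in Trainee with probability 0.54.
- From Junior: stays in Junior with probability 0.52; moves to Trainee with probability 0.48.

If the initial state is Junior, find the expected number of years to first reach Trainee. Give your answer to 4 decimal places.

2.0833

Let t(s) be the expected number of years to first reach Trainee from state s, with t(Trainee) = 0. Conditioning on the first year:
t(Junior) = 1 + 0.52·t(Junior)
Solving: t(Junior) = 2.0833.
Expected years from Junior to Trainee: 2.0833.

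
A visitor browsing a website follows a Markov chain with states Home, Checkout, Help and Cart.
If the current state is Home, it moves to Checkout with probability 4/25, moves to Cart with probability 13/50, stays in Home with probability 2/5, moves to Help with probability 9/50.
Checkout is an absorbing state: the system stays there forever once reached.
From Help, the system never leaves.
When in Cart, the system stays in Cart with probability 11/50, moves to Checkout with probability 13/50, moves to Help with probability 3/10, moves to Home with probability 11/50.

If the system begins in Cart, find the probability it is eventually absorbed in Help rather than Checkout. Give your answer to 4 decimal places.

Let h(s) be the probability of absorption at Help starting from transient state s. Then h(Help) = 1 and h(Checkout) = 0. By first-step analysis:
h(Home) = 0.4·h(Home) + 0.16·0 + 0.18·1 + 0.26·h(Cart)
h(Cart) = 0.22·h(Home) + 0.26·0 + 0.3·1 + 0.22·h(Cart)
Solving: h(Home) = 0.5316, h(Cart) = 0.5346.
Starting from Cart, the probability is 0.5346.

0.5346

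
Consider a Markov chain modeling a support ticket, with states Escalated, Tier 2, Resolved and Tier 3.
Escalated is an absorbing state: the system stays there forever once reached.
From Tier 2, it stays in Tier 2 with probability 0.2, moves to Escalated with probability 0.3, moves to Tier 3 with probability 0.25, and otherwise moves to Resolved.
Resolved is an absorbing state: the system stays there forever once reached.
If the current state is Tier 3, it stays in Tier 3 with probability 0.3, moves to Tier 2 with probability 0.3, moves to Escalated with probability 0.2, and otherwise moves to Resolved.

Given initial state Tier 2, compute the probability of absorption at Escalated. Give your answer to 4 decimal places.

Let h(s) be the probability of absorption at Escalated starting from transient state s. Then h(Escalated) = 1 and h(Resolved) = 0. By first-step analysis:
h(Tier 2) = 0.3·1 + 0.2·h(Tier 2) + 0.25·0 + 0.25·h(Tier 3)
h(Tier 3) = 0.2·1 + 0.3·h(Tier 2) + 0.2·0 + 0.3·h(Tier 3)
Solving: h(Tier 2) = 0.5361, h(Tier 3) = 0.5155.
Starting from Tier 2, the probability is 0.5361.

0.5361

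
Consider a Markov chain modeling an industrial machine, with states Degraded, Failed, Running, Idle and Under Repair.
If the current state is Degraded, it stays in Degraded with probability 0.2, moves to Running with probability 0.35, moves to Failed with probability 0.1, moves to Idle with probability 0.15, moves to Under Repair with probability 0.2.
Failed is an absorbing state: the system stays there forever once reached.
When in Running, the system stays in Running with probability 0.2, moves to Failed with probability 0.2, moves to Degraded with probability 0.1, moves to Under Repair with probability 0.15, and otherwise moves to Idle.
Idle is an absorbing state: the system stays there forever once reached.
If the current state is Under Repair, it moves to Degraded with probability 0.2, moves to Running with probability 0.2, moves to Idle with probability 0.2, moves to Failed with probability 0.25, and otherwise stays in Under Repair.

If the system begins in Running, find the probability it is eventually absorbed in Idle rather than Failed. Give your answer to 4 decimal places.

Let h(s) be the probability of absorption at Idle starting from transient state s. Then h(Idle) = 1 and h(Failed) = 0. By first-step analysis:
h(Degraded) = 0.2·h(Degraded) + 0.1·0 + 0.35·h(Running) + 0.15·1 + 0.2·h(Under Repair)
h(Running) = 0.1·h(Degraded) + 0.2·0 + 0.2·h(Running) + 0.35·1 + 0.15·h(Under Repair)
h(Under Repair) = 0.2·h(Degraded) + 0.25·0 + 0.2·h(Running) + 0.2·1 + 0.15·h(Under Repair)
Solving: h(Degraded) = 0.5817, h(Running) = 0.6068, h(Under Repair) = 0.5149.
Starting from Running, the probability is 0.6068.

0.6068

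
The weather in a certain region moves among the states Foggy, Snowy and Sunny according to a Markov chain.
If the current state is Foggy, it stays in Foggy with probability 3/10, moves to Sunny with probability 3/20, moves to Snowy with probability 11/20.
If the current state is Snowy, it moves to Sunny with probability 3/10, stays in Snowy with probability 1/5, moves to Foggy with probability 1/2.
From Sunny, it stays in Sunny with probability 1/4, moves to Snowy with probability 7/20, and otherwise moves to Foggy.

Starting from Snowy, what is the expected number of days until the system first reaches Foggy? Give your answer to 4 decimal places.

2.1212

Let t(s) be the expected number of days to first reach Foggy from state s, with t(Foggy) = 0. Conditioning on the first day:
t(Snowy) = 1 + 0.2·t(Snowy) + 0.3·t(Sunny)
t(Sunny) = 1 + 0.35·t(Snowy) + 0.25·t(Sunny)
Solving: t(Snowy) = 2.1212, t(Sunny) = 2.3232.
Expected days from Snowy to Foggy: 2.1212.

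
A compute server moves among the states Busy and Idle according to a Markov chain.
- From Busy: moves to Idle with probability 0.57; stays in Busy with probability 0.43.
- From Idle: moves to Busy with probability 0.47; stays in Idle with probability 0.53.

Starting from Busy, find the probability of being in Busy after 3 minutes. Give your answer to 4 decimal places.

Propagate the distribution vector 3 minutes from Busy.
After 0 minutes: (1.0000, 0.0000)
After 1 minute: (0.4300, 0.5700)
After 2 minutes: (0.4528, 0.5472)
After 3 minutes: (0.4519, 0.5481)
P(in Busy after 3 minutes) = 0.4519

0.4519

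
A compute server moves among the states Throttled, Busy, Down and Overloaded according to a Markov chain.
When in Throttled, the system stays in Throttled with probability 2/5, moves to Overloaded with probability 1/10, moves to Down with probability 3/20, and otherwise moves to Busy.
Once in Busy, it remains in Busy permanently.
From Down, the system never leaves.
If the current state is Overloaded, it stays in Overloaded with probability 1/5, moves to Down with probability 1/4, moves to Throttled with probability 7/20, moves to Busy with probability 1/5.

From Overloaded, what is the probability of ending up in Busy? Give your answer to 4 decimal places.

Let h(s) be the probability of absorption at Busy starting from transient state s. Then h(Busy) = 1 and h(Down) = 0. By first-step analysis:
h(Throttled) = 0.4·h(Throttled) + 0.35·1 + 0.15·0 + 0.1·h(Overloaded)
h(Overloaded) = 0.35·h(Throttled) + 0.2·1 + 0.25·0 + 0.2·h(Overloaded)
Solving: h(Throttled) = 0.6742, h(Overloaded) = 0.5449.
Starting from Overloaded, the probability is 0.5449.

0.5449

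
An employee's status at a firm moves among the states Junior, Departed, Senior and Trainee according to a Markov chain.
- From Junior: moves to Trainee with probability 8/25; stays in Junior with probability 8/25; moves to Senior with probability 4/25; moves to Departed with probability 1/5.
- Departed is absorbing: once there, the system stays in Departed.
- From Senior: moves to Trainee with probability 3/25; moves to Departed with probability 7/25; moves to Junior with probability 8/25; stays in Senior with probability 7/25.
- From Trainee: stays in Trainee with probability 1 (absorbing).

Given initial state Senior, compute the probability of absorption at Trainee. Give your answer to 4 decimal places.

Let h(s) be the probability of absorption at Trainee starting from transient state s. Then h(Trainee) = 1 and h(Departed) = 0. By first-step analysis:
h(Junior) = 0.32·h(Junior) + 0.2·0 + 0.16·h(Senior) + 0.32·1
h(Senior) = 0.32·h(Junior) + 0.28·0 + 0.28·h(Senior) + 0.12·1
Solving: h(Junior) = 0.5693, h(Senior) = 0.4197.
Starting from Senior, the probability is 0.4197.

0.4197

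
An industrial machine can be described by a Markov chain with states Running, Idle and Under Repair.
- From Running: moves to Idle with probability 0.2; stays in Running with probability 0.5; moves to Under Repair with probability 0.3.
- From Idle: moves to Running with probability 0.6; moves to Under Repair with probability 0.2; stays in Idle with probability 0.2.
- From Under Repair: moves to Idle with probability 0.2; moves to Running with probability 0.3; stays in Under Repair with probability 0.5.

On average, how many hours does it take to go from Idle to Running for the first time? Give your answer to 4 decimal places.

1.9444

Let t(s) be the expected number of hours to first reach Running from state s, with t(Running) = 0. Conditioning on the first hour:
t(Idle) = 1 + 0.2·t(Idle) + 0.2·t(Under Repair)
t(Under Repair) = 1 + 0.2·t(Idle) + 0.5·t(Under Repair)
Solving: t(Idle) = 1.9444, t(Under Repair) = 2.7778.
Expected hours from Idle to Running: 1.9444.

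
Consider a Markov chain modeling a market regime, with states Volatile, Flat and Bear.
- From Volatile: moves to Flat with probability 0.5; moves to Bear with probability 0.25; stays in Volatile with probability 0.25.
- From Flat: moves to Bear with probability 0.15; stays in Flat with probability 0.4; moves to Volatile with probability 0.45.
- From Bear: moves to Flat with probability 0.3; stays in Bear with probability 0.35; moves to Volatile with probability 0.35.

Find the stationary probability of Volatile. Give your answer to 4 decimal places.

Let the stationary distribution be π with π = πP and π_1 + π_2 + π_3 = 1.
π_1 = 0.25·π_1 + 0.45·π_2 + 0.35·π_3
π_2 = 0.5·π_1 + 0.4·π_2 + 0.3·π_3
Solving with the normalization constraint gives π = (0.3557, 0.4124, 0.2320).
So the stationary probability of Volatile is 0.3557.

0.3557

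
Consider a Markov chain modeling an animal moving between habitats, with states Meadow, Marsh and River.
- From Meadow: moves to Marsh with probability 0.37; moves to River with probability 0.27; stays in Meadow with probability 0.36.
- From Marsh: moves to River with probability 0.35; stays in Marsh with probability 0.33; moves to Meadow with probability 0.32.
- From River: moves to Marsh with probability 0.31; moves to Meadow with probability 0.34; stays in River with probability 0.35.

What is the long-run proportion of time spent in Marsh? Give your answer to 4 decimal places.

0.3371

Let the stationary distribution be π with π = πP and π_1 + π_2 + π_3 = 1.
π_1 = 0.36·π_1 + 0.32·π_2 + 0.34·π_3
π_2 = 0.37·π_1 + 0.33·π_2 + 0.31·π_3
Solving with the normalization constraint gives π = (0.3401, 0.3371, 0.3228).
So the stationary probability of Marsh is 0.3371.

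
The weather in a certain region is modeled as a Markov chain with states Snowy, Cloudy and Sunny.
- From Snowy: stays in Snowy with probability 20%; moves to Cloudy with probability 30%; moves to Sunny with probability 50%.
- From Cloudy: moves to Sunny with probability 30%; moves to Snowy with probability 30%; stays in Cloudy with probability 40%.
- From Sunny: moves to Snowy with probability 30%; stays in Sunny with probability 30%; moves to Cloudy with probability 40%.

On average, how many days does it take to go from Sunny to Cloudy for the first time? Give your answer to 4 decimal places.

Let t(s) be the expected number of days to first reach Cloudy from state s, with t(Cloudy) = 0. Conditioning on the first day:
t(Snowy) = 1 + 0.2·t(Snowy) + 0.5·t(Sunny)
t(Sunny) = 1 + 0.3·t(Snowy) + 0.3·t(Sunny)
Solving: t(Snowy) = 2.9268, t(Sunny) = 2.6829.
Expected days from Sunny to Cloudy: 2.6829.

2.6829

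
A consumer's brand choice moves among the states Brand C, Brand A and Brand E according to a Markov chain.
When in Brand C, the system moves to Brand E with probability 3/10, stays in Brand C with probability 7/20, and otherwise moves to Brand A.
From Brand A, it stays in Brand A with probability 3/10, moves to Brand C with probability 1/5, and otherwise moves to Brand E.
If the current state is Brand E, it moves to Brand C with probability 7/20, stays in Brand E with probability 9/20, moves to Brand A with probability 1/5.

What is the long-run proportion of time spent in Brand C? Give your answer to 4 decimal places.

0.3089

Let the stationary distribution be π with π = πP and π_1 + π_2 + π_3 = 1.
π_1 = 0.35·π_1 + 0.2·π_2 + 0.35·π_3
π_2 = 0.35·π_1 + 0.3·π_2 + 0.2·π_3
Solving with the normalization constraint gives π = (0.3089, 0.2737, 0.4173).
So the stationary probability of Brand C is 0.3089.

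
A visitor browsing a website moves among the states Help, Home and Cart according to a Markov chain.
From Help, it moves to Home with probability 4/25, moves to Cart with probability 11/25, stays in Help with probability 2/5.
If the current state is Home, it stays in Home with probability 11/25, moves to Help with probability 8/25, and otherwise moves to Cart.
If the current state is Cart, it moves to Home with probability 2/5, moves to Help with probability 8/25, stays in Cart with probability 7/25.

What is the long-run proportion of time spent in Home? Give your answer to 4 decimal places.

Let the stationary distribution be π with π = πP and π_1 + π_2 + π_3 = 1.
π_1 = 0.4·π_1 + 0.32·π_2 + 0.32·π_3
π_2 = 0.16·π_1 + 0.44·π_2 + 0.4·π_3
Solving with the normalization constraint gives π = (0.3478, 0.3297, 0.3225).
So the stationary probability of Home is 0.3297.

0.3297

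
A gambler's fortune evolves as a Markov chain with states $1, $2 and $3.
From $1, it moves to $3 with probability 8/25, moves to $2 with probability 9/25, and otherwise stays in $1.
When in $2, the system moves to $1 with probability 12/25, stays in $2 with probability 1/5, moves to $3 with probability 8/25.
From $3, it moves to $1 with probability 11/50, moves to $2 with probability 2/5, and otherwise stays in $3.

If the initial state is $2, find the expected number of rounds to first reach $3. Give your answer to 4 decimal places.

3.1250

Let t(s) be the expected number of rounds to first reach $3 from state s, with t($3) = 0. Conditioning on the first round:
t($1) = 1 + 0.32·t($1) + 0.36·t($2)
t($2) = 1 + 0.48·t($1) + 0.2·t($2)
Solving: t($1) = 3.1250, t($2) = 3.1250.
Expected rounds from $2 to $3: 3.1250.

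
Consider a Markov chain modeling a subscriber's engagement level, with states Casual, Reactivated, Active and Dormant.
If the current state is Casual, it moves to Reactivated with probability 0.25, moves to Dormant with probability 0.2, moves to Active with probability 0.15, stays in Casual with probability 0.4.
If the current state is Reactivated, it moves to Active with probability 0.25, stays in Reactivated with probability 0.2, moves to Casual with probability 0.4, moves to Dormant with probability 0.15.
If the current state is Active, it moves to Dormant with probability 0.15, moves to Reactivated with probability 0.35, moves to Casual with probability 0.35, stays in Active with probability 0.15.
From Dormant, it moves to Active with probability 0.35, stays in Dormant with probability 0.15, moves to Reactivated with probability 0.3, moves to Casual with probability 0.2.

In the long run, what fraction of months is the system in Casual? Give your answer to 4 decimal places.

Let the stationary distribution be π with π = πP and π_1 + π_2 + π_3 + π_4 = 1.
π_1 = 0.4·π_1 + 0.4·π_2 + 0.35·π_3 + 0.2·π_4
π_2 = 0.25·π_1 + 0.2·π_2 + 0.35·π_3 + 0.3·π_4
π_3 = 0.15·π_1 + 0.25·π_2 + 0.15·π_3 + 0.35·π_4
Solving with the normalization constraint gives π = (0.3559, 0.2661, 0.2102, 0.1678).
So the stationary probability of Casual is 0.3559.

0.3559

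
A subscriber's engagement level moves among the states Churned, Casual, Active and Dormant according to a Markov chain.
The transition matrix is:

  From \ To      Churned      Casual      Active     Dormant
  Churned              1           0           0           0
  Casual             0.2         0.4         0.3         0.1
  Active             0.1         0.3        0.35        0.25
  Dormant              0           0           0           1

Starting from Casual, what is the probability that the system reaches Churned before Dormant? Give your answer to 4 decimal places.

0.5333

Let h(s) be the probability of absorption at Churned starting from transient state s. Then h(Churned) = 1 and h(Dormant) = 0. By first-step analysis:
h(Casual) = 0.2·1 + 0.4·h(Casual) + 0.3·h(Active) + 0.1·0
h(Active) = 0.1·1 + 0.3·h(Casual) + 0.35·h(Active) + 0.25·0
Solving: h(Casual) = 0.5333, h(Active) = 0.4000.
Starting from Casual, the probability is 0.5333.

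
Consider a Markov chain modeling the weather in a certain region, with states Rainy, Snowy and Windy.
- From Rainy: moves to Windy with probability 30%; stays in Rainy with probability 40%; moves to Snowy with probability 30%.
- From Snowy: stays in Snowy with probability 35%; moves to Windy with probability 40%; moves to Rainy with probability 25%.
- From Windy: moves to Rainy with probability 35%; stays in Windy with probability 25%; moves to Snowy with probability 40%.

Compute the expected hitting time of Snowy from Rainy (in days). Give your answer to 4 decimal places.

Let t(s) be the expected number of days to first reach Snowy from state s, with t(Snowy) = 0. Conditioning on the first day:
t(Rainy) = 1 + 0.4·t(Rainy) + 0.3·t(Windy)
t(Windy) = 1 + 0.35·t(Rainy) + 0.25·t(Windy)
Solving: t(Rainy) = 3.0435, t(Windy) = 2.7536.
Expected days from Rainy to Snowy: 3.0435.

3.0435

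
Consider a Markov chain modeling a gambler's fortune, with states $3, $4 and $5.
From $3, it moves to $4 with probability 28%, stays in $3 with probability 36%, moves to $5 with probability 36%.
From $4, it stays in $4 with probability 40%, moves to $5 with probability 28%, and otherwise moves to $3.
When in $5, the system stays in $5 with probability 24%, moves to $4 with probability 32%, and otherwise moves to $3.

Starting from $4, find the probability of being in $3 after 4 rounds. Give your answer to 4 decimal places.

Propagate the distribution vector 4 rounds from $4.
After 0 rounds: (0.0000, 1.0000, 0.0000)
After 1 round: (0.3200, 0.4000, 0.2800)
After 2 rounds: (0.3664, 0.3392, 0.2944)
After 3 rounds: (0.3700, 0.3325, 0.2975)
After 4 rounds: (0.3705, 0.3318, 0.2977)
P(in $3 after 4 rounds) = 0.3705

0.3705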